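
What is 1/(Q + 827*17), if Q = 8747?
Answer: 1/22806 ≈ 4.3848e-5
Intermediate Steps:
1/(Q + 827*17) = 1/(8747 + 827*17) = 1/(8747 + 14059) = 1/22806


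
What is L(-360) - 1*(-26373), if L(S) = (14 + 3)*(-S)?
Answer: 32493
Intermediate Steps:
L(S) = -17*S (L(S) = 17*(-S) = -17*S)
L(-360) - 1*(-26373) = -17*(-360) - 1*(-26373) = 6120 + 26373 = 32493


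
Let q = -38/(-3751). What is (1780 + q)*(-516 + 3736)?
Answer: 21499353960/3751 ≈ 5.7316e+6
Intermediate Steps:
q = 38/3751 (q = -38*(-1/3751) = 38/3751 ≈ 0.010131)
(1780 + q)*(-516 + 3736) = (1780 + 38/3751)*(-516 + 3736) = (6676818/3751)*3220 = 21499353960/3751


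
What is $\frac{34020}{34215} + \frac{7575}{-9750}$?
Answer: $\frac{64459}{296530} \approx 0.21738$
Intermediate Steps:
$\frac{34020}{34215} + \frac{7575}{-9750} = 34020 \cdot \frac{1}{34215} + 7575 \left(- \frac{1}{9750}\right) = \frac{2268}{2281} - \frac{101}{130} = \frac{64459}{296530}$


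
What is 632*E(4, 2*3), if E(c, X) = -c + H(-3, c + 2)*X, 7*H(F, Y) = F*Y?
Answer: -85952/7 ≈ -12279.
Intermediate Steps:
H(F, Y) = F*Y/7 (H(F, Y) = (F*Y)/7 = F*Y/7)
E(c, X) = -c + X*(-6/7 - 3*c/7) (E(c, X) = -c + ((⅐)*(-3)*(c + 2))*X = -c + ((⅐)*(-3)*(2 + c))*X = -c + (-6/7 - 3*c/7)*X = -c + X*(-6/7 - 3*c/7))
632*E(4, 2*3) = 632*(-1*4 - 3*2*3*(2 + 4)/7) = 632*(-4 - 3/7*6*6) = 632*(-4 - 108/7) = 632*(-136/7) = -85952/7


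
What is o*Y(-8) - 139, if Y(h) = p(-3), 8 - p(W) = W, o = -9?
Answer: -238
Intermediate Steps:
p(W) = 8 - W
Y(h) = 11 (Y(h) = 8 - 1*(-3) = 8 + 3 = 11)
o*Y(-8) - 139 = -9*11 - 139 = -99 - 139 = -238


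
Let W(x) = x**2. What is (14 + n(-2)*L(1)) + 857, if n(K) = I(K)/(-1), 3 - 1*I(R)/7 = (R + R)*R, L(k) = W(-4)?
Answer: 1431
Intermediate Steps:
L(k) = 16 (L(k) = (-4)**2 = 16)
I(R) = 21 - 14*R**2 (I(R) = 21 - 7*(R + R)*R = 21 - 7*2*R*R = 21 - 14*R**2)
n(K) = -21 + 14*K**2 (n(K) = (21 - 14*K**2)/(-1) = (21 - 14*K**2)*(-1) = -21 + 14*K**2)
(14 + n(-2)*L(1)) + 857 = (14 + (-21 + 14*(-2)**2)*16) + 857 = (14 + (-21 + 14*4)*16) + 857 = (14 + (-21 + 56)*16) + 857 = (14 + 35*16) + 857 = (14 + 560) + 857 = 574 + 857 = 1431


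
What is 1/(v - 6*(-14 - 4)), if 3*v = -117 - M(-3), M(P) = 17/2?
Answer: 6/397 ≈ 0.015113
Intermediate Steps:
M(P) = 17/2 (M(P) = 17*(½) = 17/2)
v = -251/6 (v = (-117 - 1*17/2)/3 = (-117 - 17/2)/3 = (⅓)*(-251/2) = -251/6 ≈ -41.833)
1/(v - 6*(-14 - 4)) = 1/(-251/6 - 6*(-14 - 4)) = 1/(-251/6 - 6*(-18)) = 1/(-251/6 + 108) = 1/(397/6) = 6/397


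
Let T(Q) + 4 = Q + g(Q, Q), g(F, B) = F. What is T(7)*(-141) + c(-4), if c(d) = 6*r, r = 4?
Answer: -1386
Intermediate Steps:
T(Q) = -4 + 2*Q (T(Q) = -4 + (Q + Q) = -4 + 2*Q)
c(d) = 24 (c(d) = 6*4 = 24)
T(7)*(-141) + c(-4) = (-4 + 2*7)*(-141) + 24 = (-4 + 14)*(-141) + 24 = 10*(-141) + 24 = -1410 + 24 = -1386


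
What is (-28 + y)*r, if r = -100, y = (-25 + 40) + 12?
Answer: 100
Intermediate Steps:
y = 27 (y = 15 + 12 = 27)
(-28 + y)*r = (-28 + 27)*(-100) = -1*(-100) = 100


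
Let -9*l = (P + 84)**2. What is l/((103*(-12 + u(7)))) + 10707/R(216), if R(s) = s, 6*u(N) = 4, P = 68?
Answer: 6526567/126072 ≈ 51.769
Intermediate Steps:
l = -23104/9 (l = -(68 + 84)**2/9 = -1/9*152**2 = -1/9*23104 = -23104/9 ≈ -2567.1)
u(N) = 2/3 (u(N) = (1/6)*4 = 2/3)
l/((103*(-12 + u(7)))) + 10707/R(216) = -23104*1/(103*(-12 + 2/3))/9 + 10707/216 = -23104/(9*(103*(-34/3))) + 10707*(1/216) = -23104/(9*(-3502/3)) + 3569/72 = -23104/9*(-3/3502) + 3569/72 = 11552/5253 + 3569/72 = 6526567/126072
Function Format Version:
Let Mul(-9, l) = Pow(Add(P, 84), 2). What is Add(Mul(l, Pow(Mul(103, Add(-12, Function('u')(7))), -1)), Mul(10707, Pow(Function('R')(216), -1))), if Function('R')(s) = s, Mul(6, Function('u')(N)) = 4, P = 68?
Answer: Rational(6526567, 126072) ≈ 51.769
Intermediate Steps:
l = Rational(-23104, 9) (l = Mul(Rational(-1, 9), Pow(Add(68, 84), 2)) = Mul(Rational(-1, 9), Pow(152, 2)) = Mul(Rational(-1, 9), 23104) = Rational(-23104, 9) ≈ -2567.1)
Function('u')(N) = Rational(2, 3) (Function('u')(N) = Mul(Rational(1, 6), 4) = Rational(2, 3))
Add(Mul(l, Pow(Mul(103, Add(-12, Function('u')(7))), -1)), Mul(10707, Pow(Function('R')(216), -1))) = Add(Mul(Rational(-23104, 9), Pow(Mul(103, Add(-12, Rational(2, 3))), -1)), Mul(10707, Pow(216, -1))) = Add(Mul(Rational(-23104, 9), Pow(Mul(103, Rational(-34, 3)), -1)), Mul(10707, Rational(1, 216))) = Add(Mul(Rational(-23104, 9), Pow(Rational(-3502, 3), -1)), Rational(3569, 72)) = Add(Mul(Rational(-23104, 9), Rational(-3, 3502)), Rational(3569, 72)) = Add(Rational(11552, 5253), Rational(3569, 72)) = Rational(6526567, 126072)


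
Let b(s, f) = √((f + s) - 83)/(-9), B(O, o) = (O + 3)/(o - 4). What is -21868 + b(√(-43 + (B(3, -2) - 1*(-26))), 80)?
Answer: -21868 - √(-3 + 3*I*√2)/9 ≈ -21868.0 - 0.22493*I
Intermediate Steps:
B(O, o) = (3 + O)/(-4 + o)
b(s, f) = -√(-83 + f + s)/9 (b(s, f) = √(-83 + f + s)*(-⅑) = -√(-83 + f + s)/9)
-21868 + b(√(-43 + (B(3, -2) - 1*(-26))), 80) = -21868 - √(-83 + 80 + √(-43 + ((3 + 3)/(-4 - 2) - 1*(-26))))/9 = -21868 - √(-83 + 80 + √(-43 + (6/(-6) + 26)))/9 = -21868 - √(-83 + 80 + √(-43 + (-⅙*6 + 26)))/9 = -21868 - √(-83 + 80 + √(-43 + (-1 + 26)))/9 = -21868 - √(-83 + 80 + √(-43 + 25))/9 = -21868 - √(-83 + 80 + √(-18))/9 = -21868 - √(-83 + 80 + 3*I*√2)/9 = -21868 - √(-3 + 3*I*√2)/9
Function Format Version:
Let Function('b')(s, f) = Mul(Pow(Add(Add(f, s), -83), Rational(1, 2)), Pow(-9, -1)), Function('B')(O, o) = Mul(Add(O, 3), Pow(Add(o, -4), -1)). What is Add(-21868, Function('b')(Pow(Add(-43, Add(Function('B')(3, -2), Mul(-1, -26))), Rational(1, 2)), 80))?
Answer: Add(-21868, Mul(Rational(-1, 9), Pow(Add(-3, Mul(3, I, Pow(2, Rational(1, 2)))), Rational(1, 2)))) ≈ Add(-21868., Mul(-0.22493, I))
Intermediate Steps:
Function('B')(O, o) = Mul(Pow(Add(-4, o), -1), Add(3, O)) (Function('B')(O, o) = Mul(Add(3, O), Pow(Add(-4, o), -1)) = Mul(Pow(Add(-4, o), -1), Add(3, O)))
Function('b')(s, f) = Mul(Rational(-1, 9), Pow(Add(-83, f, s), Rational(1, 2))) (Function('b')(s, f) = Mul(Pow(Add(-83, f, s), Rational(1, 2)), Rational(-1, 9)) = Mul(Rational(-1, 9), Pow(Add(-83, f, s), Rational(1, 2))))
Add(-21868, Function('b')(Pow(Add(-43, Add(Function('B')(3, -2), Mul(-1, -26))), Rational(1, 2)), 80)) = Add(-21868, Mul(Rational(-1, 9), Pow(Add(-83, 80, Pow(Add(-43, Add(Mul(Pow(Add(-4, -2), -1), Add(3, 3)), Mul(-1, -26))), Rational(1, 2))), Rational(1, 2)))) = Add(-21868, Mul(Rational(-1, 9), Pow(Add(-83, 80, Pow(Add(-43, Add(Mul(Pow(-6, -1), 6), 26)), Rational(1, 2))), Rational(1, 2)))) = Add(-21868, Mul(Rational(-1, 9), Pow(Add(-83, 80, Pow(Add(-43, Add(Mul(Rational(-1, 6), 6), 26)), Rational(1, 2))), Rational(1, 2)))) = Add(-21868, Mul(Rational(-1, 9), Pow(Add(-83, 80, Pow(Add(-43, Add(-1, 26)), Rational(1, 2))), Rational(1, 2)))) = Add(-21868, Mul(Rational(-1, 9), Pow(Add(-83, 80, Pow(Add(-43, 25), Rational(1, 2))), Rational(1, 2)))) = Add(-21868, Mul(Rational(-1, 9), Pow(Add(-83, 80, Pow(-18, Rational(1, 2))), Rational(1, 2)))) = Add(-21868, Mul(Rational(-1, 9), Pow(Add(-83, 80, Mul(3, I, Pow(2, Rational(1, 2)))), Rational(1, 2)))) = Add(-21868, Mul(Rational(-1, 9), Pow(Add(-3, Mul(3, I, Pow(2, Rational(1, 2)))), Rational(1, 2))))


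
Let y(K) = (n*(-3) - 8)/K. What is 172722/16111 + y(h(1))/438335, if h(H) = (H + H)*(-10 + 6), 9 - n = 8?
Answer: 605680960181/56496121480 ≈ 10.721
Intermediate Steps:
n = 1 (n = 9 - 1*8 = 9 - 8 = 1)
h(H) = -8*H (h(H) = (2*H)*(-4) = -8*H)
y(K) = -11/K (y(K) = (1*(-3) - 8)/K = (-3 - 8)/K = -11/K)
172722/16111 + y(h(1))/438335 = 172722/16111 - 11/((-8*1))/438335 = 172722*(1/16111) - 11/(-8)*(1/438335) = 172722/16111 - 11*(-⅛)*(1/438335) = 172722/16111 + (11/8)*(1/438335) = 172722/16111 + 11/3506680 = 605680960181/56496121480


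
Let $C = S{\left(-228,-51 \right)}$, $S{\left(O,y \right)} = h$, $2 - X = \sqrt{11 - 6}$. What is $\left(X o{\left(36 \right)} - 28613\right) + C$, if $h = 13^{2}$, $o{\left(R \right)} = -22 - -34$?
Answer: $-28420 - 12 \sqrt{5} \approx -28447.0$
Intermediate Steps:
$o{\left(R \right)} = 12$ ($o{\left(R \right)} = -22 + 34 = 12$)
$X = 2 - \sqrt{5}$ ($X = 2 - \sqrt{11 - 6} = 2 - \sqrt{5} \approx -0.23607$)
$h = 169$
$S{\left(O,y \right)} = 169$
$C = 169$
$\left(X o{\left(36 \right)} - 28613\right) + C = \left(\left(2 - \sqrt{5}\right) 12 - 28613\right) + 169 = \left(\left(24 - 12 \sqrt{5}\right) - 28613\right) + 169 = \left(-28589 - 12 \sqrt{5}\right) + 169 = -28420 - 12 \sqrt{5}$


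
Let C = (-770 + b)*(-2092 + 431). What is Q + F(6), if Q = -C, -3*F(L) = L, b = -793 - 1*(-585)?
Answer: -1624460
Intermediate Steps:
b = -208 (b = -793 + 585 = -208)
F(L) = -L/3
C = 1624458 (C = (-770 - 208)*(-2092 + 431) = -978*(-1661) = 1624458)
Q = -1624458 (Q = -1*1624458 = -1624458)
Q + F(6) = -1624458 - ⅓*6 = -1624458 - 2 = -1624460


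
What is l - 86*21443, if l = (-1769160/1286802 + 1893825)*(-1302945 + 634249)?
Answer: -271599749222690606/214467 ≈ -1.2664e+12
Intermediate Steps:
l = -271599353724524840/214467 (l = (-1769160*1/1286802 + 1893825)*(-668696) = (-294860/214467 + 1893825)*(-668696) = (406162671415/214467)*(-668696) = -271599353724524840/214467 ≈ -1.2664e+12)
l - 86*21443 = -271599353724524840/214467 - 86*21443 = -271599353724524840/214467 - 1844098 = -271599749222690606/214467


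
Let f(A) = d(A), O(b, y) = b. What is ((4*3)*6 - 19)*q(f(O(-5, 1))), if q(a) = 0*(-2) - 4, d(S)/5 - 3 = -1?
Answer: -212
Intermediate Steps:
d(S) = 10 (d(S) = 15 + 5*(-1) = 15 - 5 = 10)
f(A) = 10
q(a) = -4 (q(a) = 0 - 4 = -4)
((4*3)*6 - 19)*q(f(O(-5, 1))) = ((4*3)*6 - 19)*(-4) = (12*6 - 19)*(-4) = (72 - 19)*(-4) = 53*(-4) = -212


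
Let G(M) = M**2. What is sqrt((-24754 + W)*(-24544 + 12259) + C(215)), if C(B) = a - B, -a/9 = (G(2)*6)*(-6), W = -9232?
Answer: 11*sqrt(3450571) ≈ 20433.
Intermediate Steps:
a = 1296 (a = -9*2**2*6*(-6) = -9*4*6*(-6) = -216*(-6) = -9*(-144) = 1296)
C(B) = 1296 - B
sqrt((-24754 + W)*(-24544 + 12259) + C(215)) = sqrt((-24754 - 9232)*(-24544 + 12259) + (1296 - 1*215)) = sqrt(-33986*(-12285) + (1296 - 215)) = sqrt(417518010 + 1081) = sqrt(417519091) = 11*sqrt(3450571)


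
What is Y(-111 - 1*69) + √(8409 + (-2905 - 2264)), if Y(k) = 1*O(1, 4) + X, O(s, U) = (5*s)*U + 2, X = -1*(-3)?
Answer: 25 + 18*√10 ≈ 81.921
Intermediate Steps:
X = 3
O(s, U) = 2 + 5*U*s (O(s, U) = 5*U*s + 2 = 2 + 5*U*s)
Y(k) = 25 (Y(k) = 1*(2 + 5*4*1) + 3 = 1*(2 + 20) + 3 = 1*22 + 3 = 22 + 3 = 25)
Y(-111 - 1*69) + √(8409 + (-2905 - 2264)) = 25 + √(8409 + (-2905 - 2264)) = 25 + √(8409 - 5169) = 25 + √3240 = 25 + 18*√10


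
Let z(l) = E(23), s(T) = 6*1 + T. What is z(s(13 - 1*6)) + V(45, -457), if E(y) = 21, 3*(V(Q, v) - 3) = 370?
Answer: 442/3 ≈ 147.33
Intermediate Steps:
V(Q, v) = 379/3 (V(Q, v) = 3 + (1/3)*370 = 3 + 370/3 = 379/3)
s(T) = 6 + T
z(l) = 21
z(s(13 - 1*6)) + V(45, -457) = 21 + 379/3 = 442/3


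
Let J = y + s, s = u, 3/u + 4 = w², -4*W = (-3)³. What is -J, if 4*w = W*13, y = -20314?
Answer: 2481902810/122177 ≈ 20314.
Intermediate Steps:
W = 27/4 (W = -¼*(-3)³ = -¼*(-27) = 27/4 ≈ 6.7500)
w = 351/16 (w = ((27/4)*13)/4 = (¼)*(351/4) = 351/16 ≈ 21.938)
u = 768/122177 (u = 3/(-4 + (351/16)²) = 3/(-4 + 123201/256) = 3/(122177/256) = 3*(256/122177) = 768/122177 ≈ 0.0062860)
s = 768/122177 ≈ 0.0062860
J = -2481902810/122177 (J = -20314 + 768/122177 = -2481902810/122177 ≈ -20314.)
-J = -1*(-2481902810/122177) = 2481902810/122177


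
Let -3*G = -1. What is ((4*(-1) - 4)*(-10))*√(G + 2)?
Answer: 80*√21/3 ≈ 122.20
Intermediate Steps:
G = ⅓ (G = -⅓*(-1) = ⅓ ≈ 0.33333)
((4*(-1) - 4)*(-10))*√(G + 2) = ((4*(-1) - 4)*(-10))*√(⅓ + 2) = ((-4 - 4)*(-10))*√(7/3) = (-8*(-10))*(√21/3) = 80*(√21/3) = 80*√21/3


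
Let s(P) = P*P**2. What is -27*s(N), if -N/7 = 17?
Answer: 45499293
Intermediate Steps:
N = -119 (N = -7*17 = -119)
s(P) = P**3
-27*s(N) = -27*(-119)**3 = -27*(-1685159) = 45499293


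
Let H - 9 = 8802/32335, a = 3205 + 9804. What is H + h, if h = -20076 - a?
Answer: -1069503658/32335 ≈ -33076.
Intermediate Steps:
a = 13009
H = 299817/32335 (H = 9 + 8802/32335 = 299817/32335 ≈ 9.2722)
h = -33085 (h = -20076 - 1*13009 = -20076 - 13009 = -33085)
H + h = 299817/32335 - 33085 = -1069503658/32335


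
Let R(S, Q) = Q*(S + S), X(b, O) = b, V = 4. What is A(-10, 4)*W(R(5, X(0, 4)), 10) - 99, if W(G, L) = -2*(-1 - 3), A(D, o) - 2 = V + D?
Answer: -131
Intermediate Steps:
R(S, Q) = 2*Q*S (R(S, Q) = Q*(2*S) = 2*Q*S)
A(D, o) = 6 + D (A(D, o) = 2 + (4 + D) = 6 + D)
W(G, L) = 8 (W(G, L) = -2*(-4) = 8)
A(-10, 4)*W(R(5, X(0, 4)), 10) - 99 = (6 - 10)*8 - 99 = -4*8 - 99 = -32 - 99 = -131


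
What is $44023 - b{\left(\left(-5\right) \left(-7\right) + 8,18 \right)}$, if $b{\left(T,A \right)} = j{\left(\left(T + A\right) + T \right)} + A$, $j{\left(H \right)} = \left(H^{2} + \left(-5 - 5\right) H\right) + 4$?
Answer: $34225$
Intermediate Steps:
$j{\left(H \right)} = 4 + H^{2} - 10 H$ ($j{\left(H \right)} = \left(H^{2} - 10 H\right) + 4 = 4 + H^{2} - 10 H$)
$b{\left(T,A \right)} = 4 + \left(A + 2 T\right)^{2} - 20 T - 9 A$ ($b{\left(T,A \right)} = \left(4 + \left(\left(T + A\right) + T\right)^{2} - 10 \left(\left(T + A\right) + T\right)\right) + A = \left(4 + \left(\left(A + T\right) + T\right)^{2} - 10 \left(\left(A + T\right) + T\right)\right) + A = \left(4 + \left(A + 2 T\right)^{2} - 10 \left(A + 2 T\right)\right) + A = \left(4 + \left(A + 2 T\right)^{2} - \left(10 A + 20 T\right)\right) + A = \left(4 + \left(A + 2 T\right)^{2} - 20 T - 10 A\right) + A = 4 + \left(A + 2 T\right)^{2} - 20 T - 9 A$)
$44023 - b{\left(\left(-5\right) \left(-7\right) + 8,18 \right)} = 44023 - \left(4 + \left(18 + 2 \left(\left(-5\right) \left(-7\right) + 8\right)\right)^{2} - 20 \left(\left(-5\right) \left(-7\right) + 8\right) - 162\right) = 44023 - \left(4 + \left(18 + 2 \left(35 + 8\right)\right)^{2} - 20 \left(35 + 8\right) - 162\right) = 44023 - \left(4 + \left(18 + 2 \cdot 43\right)^{2} - 860 - 162\right) = 44023 - \left(4 + \left(18 + 86\right)^{2} - 860 - 162\right) = 44023 - \left(4 + 104^{2} - 860 - 162\right) = 44023 - \left(4 + 10816 - 860 - 162\right) = 44023 - 9798 = 34225$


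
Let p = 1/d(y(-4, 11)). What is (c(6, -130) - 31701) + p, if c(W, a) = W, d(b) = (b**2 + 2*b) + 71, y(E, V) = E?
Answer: -2503904/79 ≈ -31695.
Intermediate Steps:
d(b) = 71 + b**2 + 2*b
p = 1/79 (p = 1/(71 + (-4)**2 + 2*(-4)) = 1/(71 + 16 - 8) = 1/79 ≈ 0.012658)
(c(6, -130) - 31701) + p = (6 - 31701) + 1/79 = -31695 + 1/79 = -2503904/79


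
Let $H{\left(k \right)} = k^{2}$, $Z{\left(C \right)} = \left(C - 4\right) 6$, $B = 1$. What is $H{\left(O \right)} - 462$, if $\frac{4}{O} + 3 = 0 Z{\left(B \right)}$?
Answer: $- \frac{4142}{9} \approx -460.22$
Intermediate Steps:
$Z{\left(C \right)} = -24 + 6 C$ ($Z{\left(C \right)} = \left(-4 + C\right) 6 = -24 + 6 C$)
$O = - \frac{4}{3}$ ($O = \frac{4}{-3 + 0 \left(-24 + 6 \cdot 1\right)} = \frac{4}{-3 + 0 \left(-24 + 6\right)} = \frac{4}{-3 + 0 \left(-18\right)} = \frac{4}{-3 + 0} = \frac{4}{-3} = 4 \left(- \frac{1}{3}\right) = - \frac{4}{3} \approx -1.3333$)
$H{\left(O \right)} - 462 = \left(- \frac{4}{3}\right)^{2} - 462 = \frac{16}{9} - 462 = - \frac{4142}{9}$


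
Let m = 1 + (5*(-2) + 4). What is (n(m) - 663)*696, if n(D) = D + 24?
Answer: -448224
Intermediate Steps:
m = -5 (m = 1 + (-10 + 4) = 1 - 6 = -5)
n(D) = 24 + D
(n(m) - 663)*696 = ((24 - 5) - 663)*696 = (19 - 663)*696 = -644*696 = -448224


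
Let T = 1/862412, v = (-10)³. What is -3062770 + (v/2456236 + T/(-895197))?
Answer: -1451970840169083500737579/474071131680170676 ≈ -3.0628e+6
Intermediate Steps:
v = -1000
T = 1/862412 ≈ 1.1595e-6
-3062770 + (v/2456236 + T/(-895197)) = -3062770 + (-1000/2456236 + (1/862412)/(-895197)) = -3062770 + (-1000*1/2456236 + (1/862412)*(-1/895197)) = -3062770 + (-250/614059 - 1/772028635164) = -3062770 - 193007159405059/474071131680170676 = -1451970840169083500737579/474071131680170676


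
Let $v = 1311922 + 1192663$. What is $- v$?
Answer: $-2504585$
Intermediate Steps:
$v = 2504585$
$- v = \left(-1\right) 2504585 = -2504585$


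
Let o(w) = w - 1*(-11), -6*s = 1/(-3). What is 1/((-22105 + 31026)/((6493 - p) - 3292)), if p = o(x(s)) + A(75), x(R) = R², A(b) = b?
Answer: 1009259/2890404 ≈ 0.34918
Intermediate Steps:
s = 1/18 (s = -⅙/(-3) = -⅙*(-⅓) = 1/18 ≈ 0.055556)
o(w) = 11 + w (o(w) = w + 11 = 11 + w)
p = 27865/324 (p = (11 + (1/18)²) + 75 = (11 + 1/324) + 75 = 3565/324 + 75 = 27865/324 ≈ 86.003)
1/((-22105 + 31026)/((6493 - p) - 3292)) = 1/((-22105 + 31026)/((6493 - 1*27865/324) - 3292)) = 1/(8921/((6493 - 27865/324) - 3292)) = 1/(8921/(2075867/324 - 3292)) = 1/(8921/(1009259/324)) = 1/(8921*(324/1009259)) = 1/(2890404/1009259) = 1009259/2890404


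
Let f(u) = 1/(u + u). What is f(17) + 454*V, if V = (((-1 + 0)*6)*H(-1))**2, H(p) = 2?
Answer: 2222785/34 ≈ 65376.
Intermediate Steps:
f(u) = 1/(2*u)
V = 144 (V = (((-1 + 0)*6)*2)**2 = (-1*6*2)**2 = (-6*2)**2 = (-12)**2 = 144)
f(17) + 454*V = (1/2)/17 + 454*144 = (1/2)*(1/17) + 65376 = 1/34 + 65376 = 2222785/34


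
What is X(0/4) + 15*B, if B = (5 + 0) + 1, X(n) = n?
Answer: 90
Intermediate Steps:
B = 6 (B = 5 + 1 = 6)
X(0/4) + 15*B = 0/4 + 15*6 = 0*(1/4) + 90 = 0 + 90 = 90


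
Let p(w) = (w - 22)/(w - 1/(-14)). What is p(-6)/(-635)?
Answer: -392/52705 ≈ -0.0074376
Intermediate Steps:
p(w) = (-22 + w)/(1/14 + w) (p(w) = (-22 + w)/(w - 1*(-1/14)) = (-22 + w)/(w + 1/14) = (-22 + w)/(1/14 + w))
p(-6)/(-635) = (14*(-22 - 6)/(1 + 14*(-6)))/(-635) = (14*(-28)/(1 - 84))*(-1/635) = (14*(-28)/(-83))*(-1/635) = (14*(-1/83)*(-28))*(-1/635) = (392/83)*(-1/635) = -392/52705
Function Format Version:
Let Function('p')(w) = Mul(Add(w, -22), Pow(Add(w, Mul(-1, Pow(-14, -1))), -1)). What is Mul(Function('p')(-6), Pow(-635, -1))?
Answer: Rational(-392, 52705) ≈ -0.0074376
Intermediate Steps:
Function('p')(w) = Mul(Pow(Add(Rational(1, 14), w), -1), Add(-22, w)) (Function('p')(w) = Mul(Add(-22, w), Pow(Add(w, Mul(-1, Rational(-1, 14))), -1)) = Mul(Add(-22, w), Pow(Add(w, Rational(1, 14)), -1)) = Mul(Add(-22, w), Pow(Add(Rational(1, 14), w), -1)) = Mul(Pow(Add(Rational(1, 14), w), -1), Add(-22, w)))
Mul(Function('p')(-6), Pow(-635, -1)) = Mul(Mul(14, Pow(Add(1, Mul(14, -6)), -1), Add(-22, -6)), Pow(-635, -1)) = Mul(Mul(14, Pow(Add(1, -84), -1), -28), Rational(-1, 635)) = Mul(Mul(14, Pow(-83, -1), -28), Rational(-1, 635)) = Mul(Mul(14, Rational(-1, 83), -28), Rational(-1, 635)) = Mul(Rational(392, 83), Rational(-1, 635)) = Rational(-392, 52705)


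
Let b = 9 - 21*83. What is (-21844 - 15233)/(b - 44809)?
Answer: 37077/46543 ≈ 0.79662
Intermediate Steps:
b = -1734 (b = 9 - 1743 = -1734)
(-21844 - 15233)/(b - 44809) = (-21844 - 15233)/(-1734 - 44809) = -37077/(-46543) = -37077*(-1/46543) = 37077/46543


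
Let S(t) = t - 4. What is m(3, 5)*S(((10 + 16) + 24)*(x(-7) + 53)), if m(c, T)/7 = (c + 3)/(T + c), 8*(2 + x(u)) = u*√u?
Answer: 26733/2 - 3675*I*√7/16 ≈ 13367.0 - 607.7*I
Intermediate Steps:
x(u) = -2 + u^(3/2)/8 (x(u) = -2 + (u*√u)/8 = -2 + u^(3/2)/8)
m(c, T) = 7*(3 + c)/(T + c) (m(c, T) = 7*((c + 3)/(T + c)) = 7*((3 + c)/(T + c)) = 7*(3 + c)/(T + c))
S(t) = -4 + t
m(3, 5)*S(((10 + 16) + 24)*(x(-7) + 53)) = (7*(3 + 3)/(5 + 3))*(-4 + ((10 + 16) + 24)*((-2 + (-7)^(3/2)/8) + 53)) = (7*6/8)*(-4 + (26 + 24)*((-2 + (-7*I*√7)/8) + 53)) = (7*(⅛)*6)*(-4 + 50*((-2 - 7*I*√7/8) + 53)) = 21*(-4 + 50*(51 - 7*I*√7/8))/4 = 21*(-4 + (2550 - 175*I*√7/4))/4 = 21*(2546 - 175*I*√7/4)/4 = 26733/2 - 3675*I*√7/16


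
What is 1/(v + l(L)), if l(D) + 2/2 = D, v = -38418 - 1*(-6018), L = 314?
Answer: -1/32087 ≈ -3.1165e-5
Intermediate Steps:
v = -32400 (v = -38418 + 6018 = -32400)
l(D) = -1 + D
1/(v + l(L)) = 1/(-32400 + (-1 + 314)) = 1/(-32400 + 313) = 1/(-32087) = -1/32087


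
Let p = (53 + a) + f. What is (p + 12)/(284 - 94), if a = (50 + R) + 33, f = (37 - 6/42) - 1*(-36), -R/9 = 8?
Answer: 521/665 ≈ 0.78346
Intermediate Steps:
R = -72 (R = -9*8 = -72)
f = 510/7 (f = (37 - 6/42) + 36 = (37 - 1*1/7) + 36 = (37 - 1/7) + 36 = 258/7 + 36 = 510/7 ≈ 72.857)
a = 11 (a = (50 - 72) + 33 = -22 + 33 = 11)
p = 958/7 (p = (53 + 11) + 510/7 = 64 + 510/7 = 958/7 ≈ 136.86)
(p + 12)/(284 - 94) = (958/7 + 12)/(284 - 94) = (1042/7)/190 = (1042/7)*(1/190) = 521/665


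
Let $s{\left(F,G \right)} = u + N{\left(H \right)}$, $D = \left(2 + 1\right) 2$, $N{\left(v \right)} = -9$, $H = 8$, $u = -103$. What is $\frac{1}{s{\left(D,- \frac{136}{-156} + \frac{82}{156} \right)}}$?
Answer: $- \frac{1}{112} \approx -0.0089286$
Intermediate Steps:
$D = 6$ ($D = 3 \cdot 2 = 6$)
$s{\left(F,G \right)} = -112$ ($s{\left(F,G \right)} = -103 - 9 = -112$)
$\frac{1}{s{\left(D,- \frac{136}{-156} + \frac{82}{156} \right)}} = \frac{1}{-112} = - \frac{1}{112}$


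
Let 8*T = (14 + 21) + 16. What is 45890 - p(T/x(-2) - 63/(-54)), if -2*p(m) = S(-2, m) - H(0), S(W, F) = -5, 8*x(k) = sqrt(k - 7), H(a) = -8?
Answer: 91783/2 ≈ 45892.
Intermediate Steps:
x(k) = sqrt(-7 + k)/8 (x(k) = sqrt(k - 7)/8 = sqrt(-7 + k)/8)
T = 51/8 (T = ((14 + 21) + 16)/8 = (35 + 16)/8 = (1/8)*51 = 51/8 ≈ 6.3750)
p(m) = -3/2 (p(m) = -(-5 - 1*(-8))/2 = -(-5 + 8)/2 = -1/2*3 = -3/2)
45890 - p(T/x(-2) - 63/(-54)) = 45890 - 1*(-3/2) = 45890 + 3/2 = 91783/2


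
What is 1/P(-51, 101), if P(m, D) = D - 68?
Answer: 1/33 ≈ 0.030303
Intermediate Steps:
P(m, D) = -68 + D
1/P(-51, 101) = 1/(-68 + 101) = 1/33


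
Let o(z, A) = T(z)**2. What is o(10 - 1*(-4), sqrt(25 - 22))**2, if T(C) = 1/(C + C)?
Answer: 1/614656 ≈ 1.6269e-6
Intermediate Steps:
T(C) = 1/(2*C)
o(z, A) = 1/(4*z**2) (o(z, A) = (1/(2*z))**2 = 1/(4*z**2))
o(10 - 1*(-4), sqrt(25 - 22))**2 = (1/(4*(10 - 1*(-4))**2))**2 = (1/(4*(10 + 4)**2))**2 = ((1/4)/14**2)**2 = ((1/4)*(1/196))**2 = (1/784)**2 = 1/614656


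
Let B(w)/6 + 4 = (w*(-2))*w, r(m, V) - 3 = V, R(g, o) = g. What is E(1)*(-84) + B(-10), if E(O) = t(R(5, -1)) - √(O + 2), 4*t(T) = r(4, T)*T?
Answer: -2064 + 84*√3 ≈ -1918.5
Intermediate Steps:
r(m, V) = 3 + V
B(w) = -24 - 12*w² (B(w) = -24 + 6*((w*(-2))*w) = -24 + 6*((-2*w)*w) = -24 + 6*(-2*w²) = -24 - 12*w²)
t(T) = T*(3 + T)/4 (t(T) = ((3 + T)*T)/4 = (T*(3 + T))/4 = T*(3 + T)/4)
E(O) = 10 - √(2 + O) (E(O) = (¼)*5*(3 + 5) - √(O + 2) = (¼)*5*8 - √(2 + O) = 10 - √(2 + O))
E(1)*(-84) + B(-10) = (10 - √(2 + 1))*(-84) + (-24 - 12*(-10)²) = (10 - √3)*(-84) + (-24 - 12*100) = (-840 + 84*√3) + (-24 - 1200) = (-840 + 84*√3) - 1224 = -2064 + 84*√3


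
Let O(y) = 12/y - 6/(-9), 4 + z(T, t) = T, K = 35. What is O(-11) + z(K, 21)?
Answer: 1009/33 ≈ 30.576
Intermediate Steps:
z(T, t) = -4 + T
O(y) = ⅔ + 12/y (O(y) = 12/y - 6*(-⅑) = 12/y + ⅔ = ⅔ + 12/y)
O(-11) + z(K, 21) = (⅔ + 12/(-11)) + (-4 + 35) = (⅔ + 12*(-1/11)) + 31 = (⅔ - 12/11) + 31 = -14/33 + 31 = 1009/33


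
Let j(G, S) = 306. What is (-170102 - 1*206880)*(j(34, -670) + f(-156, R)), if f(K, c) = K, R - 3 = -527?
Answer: -56547300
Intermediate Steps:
R = -524 (R = 3 - 527 = -524)
(-170102 - 1*206880)*(j(34, -670) + f(-156, R)) = (-170102 - 1*206880)*(306 - 156) = (-170102 - 206880)*150 = -376982*150 = -56547300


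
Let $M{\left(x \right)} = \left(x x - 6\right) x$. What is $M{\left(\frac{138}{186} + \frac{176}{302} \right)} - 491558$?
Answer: $- \frac{50419166322880643}{102568953241} \approx -4.9156 \cdot 10^{5}$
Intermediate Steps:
$M{\left(x \right)} = x \left(-6 + x^{2}\right)$ ($M{\left(x \right)} = \left(x^{2} - 6\right) x = \left(-6 + x^{2}\right) x = x \left(-6 + x^{2}\right)$)
$M{\left(\frac{138}{186} + \frac{176}{302} \right)} - 491558 = \left(\frac{138}{186} + \frac{176}{302}\right) \left(-6 + \left(\frac{138}{186} + \frac{176}{302}\right)^{2}\right) - 491558 = \left(138 \cdot \frac{1}{186} + 176 \cdot \frac{1}{302}\right) \left(-6 + \left(138 \cdot \frac{1}{186} + 176 \cdot \frac{1}{302}\right)^{2}\right) - 491558 = \left(\frac{23}{31} + \frac{88}{151}\right) \left(-6 + \left(\frac{23}{31} + \frac{88}{151}\right)^{2}\right) - 491558 = \frac{6201 \left(-6 + \left(\frac{6201}{4681}\right)^{2}\right)}{4681} - 491558 = \frac{6201 \left(-6 + \frac{38452401}{21911761}\right)}{4681} - 491558 = \frac{6201}{4681} \left(- \frac{93018165}{21911761}\right) - 491558 = - \frac{576805641165}{102568953241} - 491558 = - \frac{50419166322880643}{102568953241}$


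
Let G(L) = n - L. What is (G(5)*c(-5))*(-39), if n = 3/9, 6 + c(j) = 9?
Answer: 546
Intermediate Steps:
c(j) = 3 (c(j) = -6 + 9 = 3)
n = 1/3 (n = 3*(1/9) = 1/3 ≈ 0.33333)
G(L) = 1/3 - L
(G(5)*c(-5))*(-39) = ((1/3 - 1*5)*3)*(-39) = ((1/3 - 5)*3)*(-39) = -14/3*3*(-39) = -14*(-39) = 546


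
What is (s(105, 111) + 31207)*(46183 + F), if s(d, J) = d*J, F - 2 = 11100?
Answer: 2455349670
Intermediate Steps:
F = 11102 (F = 2 + 11100 = 11102)
s(d, J) = J*d
(s(105, 111) + 31207)*(46183 + F) = (111*105 + 31207)*(46183 + 11102) = (11655 + 31207)*57285 = 42862*57285 = 2455349670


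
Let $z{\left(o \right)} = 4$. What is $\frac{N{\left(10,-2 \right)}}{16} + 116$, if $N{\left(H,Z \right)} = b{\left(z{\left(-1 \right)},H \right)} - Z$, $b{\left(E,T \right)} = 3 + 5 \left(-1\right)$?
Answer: $116$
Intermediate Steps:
$b{\left(E,T \right)} = -2$ ($b{\left(E,T \right)} = 3 - 5 = -2$)
$N{\left(H,Z \right)} = -2 - Z$
$\frac{N{\left(10,-2 \right)}}{16} + 116 = \frac{-2 - -2}{16} + 116 = \frac{-2 + 2}{16} + 116 = \frac{1}{16} \cdot 0 + 116 = 0 + 116 = 116$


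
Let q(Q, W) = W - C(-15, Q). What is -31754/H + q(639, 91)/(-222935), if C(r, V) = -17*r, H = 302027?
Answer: -7029545562/67332389245 ≈ -0.10440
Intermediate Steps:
q(Q, W) = -255 + W (q(Q, W) = W - (-17)*(-15) = W - 1*255 = W - 255 = -255 + W)
-31754/H + q(639, 91)/(-222935) = -31754/302027 + (-255 + 91)/(-222935) = -31754*1/302027 - 164*(-1/222935) = -31754/302027 + 164/222935 = -7029545562/67332389245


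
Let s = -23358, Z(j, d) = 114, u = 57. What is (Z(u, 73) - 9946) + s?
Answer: -33190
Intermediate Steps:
(Z(u, 73) - 9946) + s = (114 - 9946) - 23358 = -9832 - 23358 = -33190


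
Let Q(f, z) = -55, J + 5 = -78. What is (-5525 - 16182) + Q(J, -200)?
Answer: -21762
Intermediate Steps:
J = -83 (J = -5 - 78 = -83)
(-5525 - 16182) + Q(J, -200) = (-5525 - 16182) - 55 = -21707 - 55 = -21762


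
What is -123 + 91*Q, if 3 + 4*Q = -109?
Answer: -2671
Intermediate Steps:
Q = -28 (Q = -¾ + (¼)*(-109) = -¾ - 109/4 = -28)
-123 + 91*Q = -123 + 91*(-28) = -123 - 2548 = -2671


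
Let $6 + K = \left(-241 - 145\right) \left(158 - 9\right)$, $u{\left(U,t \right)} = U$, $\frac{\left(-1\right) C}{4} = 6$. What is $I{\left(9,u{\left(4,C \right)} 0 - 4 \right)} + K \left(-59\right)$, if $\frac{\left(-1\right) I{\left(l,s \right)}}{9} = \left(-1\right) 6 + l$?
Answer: $3393653$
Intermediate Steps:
$C = -24$ ($C = \left(-4\right) 6 = -24$)
$K = -57520$ ($K = -6 + \left(-241 - 145\right) \left(158 - 9\right) = -6 - 57514 = -57520$)
$I{\left(l,s \right)} = 54 - 9 l$ ($I{\left(l,s \right)} = - 9 \left(\left(-1\right) 6 + l\right) = - 9 \left(-6 + l\right) = 54 - 9 l$)
$I{\left(9,u{\left(4,C \right)} 0 - 4 \right)} + K \left(-59\right) = \left(54 - 81\right) - -3393680 = \left(54 - 81\right) + 3393680 = -27 + 3393680 = 3393653$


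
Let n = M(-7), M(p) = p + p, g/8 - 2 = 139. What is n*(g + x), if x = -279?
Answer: -11886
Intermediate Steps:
g = 1128 (g = 16 + 8*139 = 16 + 1112 = 1128)
M(p) = 2*p
n = -14 (n = 2*(-7) = -14)
n*(g + x) = -14*(1128 - 279) = -14*849 = -11886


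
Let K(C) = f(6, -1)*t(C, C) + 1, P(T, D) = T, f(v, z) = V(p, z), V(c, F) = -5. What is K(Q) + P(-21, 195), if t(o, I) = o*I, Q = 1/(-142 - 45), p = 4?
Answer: -699385/34969 ≈ -20.000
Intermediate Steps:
f(v, z) = -5
Q = -1/187 (Q = 1/(-187) = -1/187 ≈ -0.0053476)
t(o, I) = I*o
K(C) = 1 - 5*C² (K(C) = -5*C*C + 1 = -5*C² + 1 = 1 - 5*C²)
K(Q) + P(-21, 195) = (1 - 5*(-1/187)²) - 21 = (1 - 5*1/34969) - 21 = (1 - 5/34969) - 21 = 34964/34969 - 21 = -699385/34969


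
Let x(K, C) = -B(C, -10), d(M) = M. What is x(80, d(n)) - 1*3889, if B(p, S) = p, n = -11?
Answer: -3878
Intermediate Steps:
x(K, C) = -C
x(80, d(n)) - 1*3889 = -1*(-11) - 1*3889 = 11 - 3889 = -3878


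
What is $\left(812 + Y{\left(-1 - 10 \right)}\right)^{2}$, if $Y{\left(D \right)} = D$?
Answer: $641601$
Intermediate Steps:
$\left(812 + Y{\left(-1 - 10 \right)}\right)^{2} = \left(812 - 11\right)^{2} = 801^{2} = 641601$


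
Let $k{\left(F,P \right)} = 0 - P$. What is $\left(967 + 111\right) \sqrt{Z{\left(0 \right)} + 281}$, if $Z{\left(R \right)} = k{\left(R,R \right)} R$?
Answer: $1078 \sqrt{281} \approx 18071.0$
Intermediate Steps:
$k{\left(F,P \right)} = - P$
$Z{\left(R \right)} = - R^{2}$ ($Z{\left(R \right)} = - R R = - R^{2}$)
$\left(967 + 111\right) \sqrt{Z{\left(0 \right)} + 281} = \left(967 + 111\right) \sqrt{- 0^{2} + 281} = 1078 \sqrt{\left(-1\right) 0 + 281} = 1078 \sqrt{0 + 281} = 1078 \sqrt{281}$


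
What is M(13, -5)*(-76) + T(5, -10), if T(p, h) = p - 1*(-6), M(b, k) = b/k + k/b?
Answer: 15459/65 ≈ 237.83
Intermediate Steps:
T(p, h) = 6 + p (T(p, h) = p + 6 = 6 + p)
M(13, -5)*(-76) + T(5, -10) = (13/(-5) - 5/13)*(-76) + (6 + 5) = (13*(-1/5) - 5*1/13)*(-76) + 11 = (-13/5 - 5/13)*(-76) + 11 = -194/65*(-76) + 11 = 14744/65 + 11 = 15459/65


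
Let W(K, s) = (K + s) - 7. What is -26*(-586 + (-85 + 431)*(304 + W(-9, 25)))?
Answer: -2800512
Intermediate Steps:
W(K, s) = -7 + K + s
-26*(-586 + (-85 + 431)*(304 + W(-9, 25))) = -26*(-586 + (-85 + 431)*(304 + (-7 - 9 + 25))) = -26*(-586 + 346*(304 + 9)) = -26*(-586 + 346*313) = -26*(-586 + 108298) = -26*107712 = -2800512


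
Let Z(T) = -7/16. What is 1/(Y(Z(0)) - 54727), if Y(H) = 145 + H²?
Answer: -256/13972943 ≈ -1.8321e-5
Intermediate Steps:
Z(T) = -7/16 (Z(T) = -7*1/16 = -7/16)
1/(Y(Z(0)) - 54727) = 1/((145 + (-7/16)²) - 54727) = 1/((145 + 49/256) - 54727) = 1/(37169/256 - 54727) = 1/(-13972943/256) = -256/13972943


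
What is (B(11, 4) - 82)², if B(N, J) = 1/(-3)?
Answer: 61009/9 ≈ 6778.8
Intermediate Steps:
B(N, J) = -⅓
(B(11, 4) - 82)² = (-⅓ - 82)² = (-247/3)² = 61009/9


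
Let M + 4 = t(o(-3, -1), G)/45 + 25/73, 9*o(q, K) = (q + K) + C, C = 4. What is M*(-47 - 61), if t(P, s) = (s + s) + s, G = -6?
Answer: 159948/365 ≈ 438.21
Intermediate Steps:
o(q, K) = 4/9 + K/9 + q/9 (o(q, K) = ((q + K) + 4)/9 = ((K + q) + 4)/9 = (4 + K + q)/9 = 4/9 + K/9 + q/9)
t(P, s) = 3*s (t(P, s) = 2*s + s = 3*s)
M = -1481/365 (M = -4 + ((3*(-6))/45 + 25/73) = -4 + (-18*1/45 + 25*(1/73)) = -4 + (-⅖ + 25/73) = -4 - 21/365 = -1481/365 ≈ -4.0575)
M*(-47 - 61) = -1481*(-47 - 61)/365 = -1481/365*(-108) = 159948/365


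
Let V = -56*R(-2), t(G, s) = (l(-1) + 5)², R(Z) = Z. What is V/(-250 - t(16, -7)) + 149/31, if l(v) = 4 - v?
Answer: 3477/775 ≈ 4.4865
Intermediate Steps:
t(G, s) = 100 (t(G, s) = ((4 - 1*(-1)) + 5)² = ((4 + 1) + 5)² = (5 + 5)² = 10² = 100)
V = 112 (V = -56*(-2) = 112)
V/(-250 - t(16, -7)) + 149/31 = 112/(-250 - 1*100) + 149/31 = 112/(-250 - 100) + 149*(1/31) = 112/(-350) + 149/31 = 112*(-1/350) + 149/31 = -8/25 + 149/31 = 3477/775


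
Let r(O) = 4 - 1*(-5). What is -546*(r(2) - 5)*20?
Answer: -43680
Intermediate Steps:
r(O) = 9 (r(O) = 4 + 5 = 9)
-546*(r(2) - 5)*20 = -546*(9 - 5)*20 = -546*4*20 = -91*24*20 = -2184*20 = -43680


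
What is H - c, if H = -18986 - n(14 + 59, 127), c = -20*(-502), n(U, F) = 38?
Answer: -29064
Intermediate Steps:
c = 10040
H = -19024 (H = -18986 - 1*38 = -18986 - 38 = -19024)
H - c = -19024 - 1*10040 = -19024 - 10040 = -29064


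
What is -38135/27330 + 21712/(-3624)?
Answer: -2032195/275122 ≈ -7.3865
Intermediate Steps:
-38135/27330 + 21712/(-3624) = -38135*1/27330 + 21712*(-1/3624) = -7627/5466 - 2714/453 = -2032195/275122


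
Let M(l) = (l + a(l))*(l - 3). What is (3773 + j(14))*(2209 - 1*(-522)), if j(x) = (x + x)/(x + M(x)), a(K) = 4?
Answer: 546134456/53 ≈ 1.0304e+7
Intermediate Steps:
M(l) = (-3 + l)*(4 + l) (M(l) = (l + 4)*(l - 3) = (4 + l)*(-3 + l) = (-3 + l)*(4 + l))
j(x) = 2*x/(-12 + x**2 + 2*x) (j(x) = (x + x)/(x + (-12 + x + x**2)) = (2*x)/(-12 + x**2 + 2*x) = 2*x/(-12 + x**2 + 2*x))
(3773 + j(14))*(2209 - 1*(-522)) = (3773 + 2*14/(-12 + 14**2 + 2*14))*(2209 - 1*(-522)) = (3773 + 2*14/(-12 + 196 + 28))*(2209 + 522) = (3773 + 2*14/212)*2731 = (3773 + 2*14*(1/212))*2731 = (3773 + 7/53)*2731 = (199976/53)*2731 = 546134456/53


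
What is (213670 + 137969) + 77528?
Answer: 429167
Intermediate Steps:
(213670 + 137969) + 77528 = 351639 + 77528 = 429167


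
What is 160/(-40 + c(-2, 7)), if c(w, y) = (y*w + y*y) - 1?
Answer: -80/3 ≈ -26.667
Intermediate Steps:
c(w, y) = -1 + y**2 + w*y (c(w, y) = (w*y + y**2) - 1 = (y**2 + w*y) - 1 = -1 + y**2 + w*y)
160/(-40 + c(-2, 7)) = 160/(-40 + (-1 + 7**2 - 2*7)) = 160/(-40 + (-1 + 49 - 14)) = 160/(-40 + 34) = 160/(-6) = -1/6*160 = -80/3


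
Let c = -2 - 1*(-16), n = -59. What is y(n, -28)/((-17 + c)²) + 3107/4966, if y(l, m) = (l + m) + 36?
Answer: -5777/1146 ≈ -5.0410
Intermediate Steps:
c = 14 (c = -2 + 16 = 14)
y(l, m) = 36 + l + m
y(n, -28)/((-17 + c)²) + 3107/4966 = (36 - 59 - 28)/((-17 + 14)²) + 3107/4966 = -51/((-3)²) + 3107*(1/4966) = -51/9 + 239/382 = -51*⅑ + 239/382 = -17/3 + 239/382 = -5777/1146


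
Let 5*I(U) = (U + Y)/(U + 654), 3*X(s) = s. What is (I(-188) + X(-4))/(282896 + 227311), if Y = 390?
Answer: -4357/1783173465 ≈ -2.4434e-6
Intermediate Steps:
X(s) = s/3
I(U) = (390 + U)/(5*(654 + U)) (I(U) = ((U + 390)/(U + 654))/5 = ((390 + U)/(654 + U))/5 = (390 + U)/(5*(654 + U)))
(I(-188) + X(-4))/(282896 + 227311) = ((390 - 188)/(5*(654 - 188)) + (⅓)*(-4))/(282896 + 227311) = ((⅕)*202/466 - 4/3)/510207 = ((⅕)*(1/466)*202 - 4/3)*(1/510207) = (101/1165 - 4/3)*(1/510207) = -4357/3495*1/510207 = -4357/1783173465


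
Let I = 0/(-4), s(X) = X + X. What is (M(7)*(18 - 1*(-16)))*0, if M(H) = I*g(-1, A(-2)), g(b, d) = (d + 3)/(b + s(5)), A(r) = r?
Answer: 0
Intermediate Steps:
s(X) = 2*X
I = 0 (I = 0*(-¼) = 0)
g(b, d) = (3 + d)/(10 + b) (g(b, d) = (d + 3)/(b + 2*5) = (3 + d)/(b + 10) = (3 + d)/(10 + b))
M(H) = 0 (M(H) = 0*((3 - 2)/(10 - 1)) = 0*(1/9) = 0*((⅑)*1) = 0*(⅑) = 0)
(M(7)*(18 - 1*(-16)))*0 = (0*(18 - 1*(-16)))*0 = (0*(18 + 16))*0 = (0*34)*0 = 0*0 = 0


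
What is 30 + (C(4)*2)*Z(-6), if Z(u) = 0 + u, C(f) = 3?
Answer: -6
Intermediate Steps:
Z(u) = u
30 + (C(4)*2)*Z(-6) = 30 + (3*2)*(-6) = 30 + 6*(-6) = 30 - 36 = -6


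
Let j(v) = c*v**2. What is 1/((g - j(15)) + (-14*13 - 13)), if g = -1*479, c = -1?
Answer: -1/449 ≈ -0.0022272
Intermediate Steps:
j(v) = -v**2
g = -479
1/((g - j(15)) + (-14*13 - 13)) = 1/((-479 - (-1)*15**2) + (-14*13 - 13)) = 1/((-479 - (-1)*225) + (-182 - 13)) = 1/((-479 - 1*(-225)) - 195) = 1/((-479 + 225) - 195) = 1/(-254 - 195) = 1/(-449) = -1/449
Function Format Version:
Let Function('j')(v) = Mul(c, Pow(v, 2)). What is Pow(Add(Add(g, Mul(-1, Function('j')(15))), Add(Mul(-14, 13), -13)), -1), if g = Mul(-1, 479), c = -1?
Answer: Rational(-1, 449) ≈ -0.0022272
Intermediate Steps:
Function('j')(v) = Mul(-1, Pow(v, 2))
g = -479
Pow(Add(Add(g, Mul(-1, Function('j')(15))), Add(Mul(-14, 13), -13)), -1) = Pow(Add(Add(-479, Mul(-1, Mul(-1, Pow(15, 2)))), Add(Mul(-14, 13), -13)), -1) = Pow(Add(Add(-479, Mul(-1, Mul(-1, 225))), Add(-182, -13)), -1) = Pow(Add(Add(-479, Mul(-1, -225)), -195), -1) = Pow(Add(Add(-479, 225), -195), -1) = Pow(Add(-254, -195), -1) = Pow(-449, -1) = Rational(-1, 449)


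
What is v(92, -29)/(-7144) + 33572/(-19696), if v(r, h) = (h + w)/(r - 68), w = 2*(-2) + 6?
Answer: -119908105/70354112 ≈ -1.7044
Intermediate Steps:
w = 2 (w = -4 + 6 = 2)
v(r, h) = (2 + h)/(-68 + r) (v(r, h) = (h + 2)/(r - 68) = (2 + h)/(-68 + r))
v(92, -29)/(-7144) + 33572/(-19696) = ((2 - 29)/(-68 + 92))/(-7144) + 33572/(-19696) = (-27/24)*(-1/7144) + 33572*(-1/19696) = ((1/24)*(-27))*(-1/7144) - 8393/4924 = -9/8*(-1/7144) - 8393/4924 = 9/57152 - 8393/4924 = -119908105/70354112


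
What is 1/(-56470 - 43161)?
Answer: -1/99631 ≈ -1.0037e-5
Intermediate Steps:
1/(-56470 - 43161) = 1/(-99631) = -1/99631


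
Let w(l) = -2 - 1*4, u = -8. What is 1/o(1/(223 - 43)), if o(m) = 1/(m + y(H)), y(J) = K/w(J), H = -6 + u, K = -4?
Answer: 121/180 ≈ 0.67222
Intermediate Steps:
w(l) = -6 (w(l) = -2 - 4 = -6)
H = -14 (H = -6 - 8 = -14)
y(J) = 2/3 (y(J) = -4/(-6) = -4*(-1/6) = 2/3)
o(m) = 1/(2/3 + m) (o(m) = 1/(m + 2/3) = 1/(2/3 + m))
1/o(1/(223 - 43)) = 1/(3/(2 + 3/(223 - 43))) = 1/(3/(2 + 3/180)) = 1/(3/(2 + 3*(1/180))) = 1/(3/(2 + 1/60)) = 1/(3/(121/60)) = 1/(3*(60/121)) = 1/(180/121) = 121/180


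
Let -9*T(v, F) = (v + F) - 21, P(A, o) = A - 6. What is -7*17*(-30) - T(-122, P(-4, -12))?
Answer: 3553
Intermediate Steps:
P(A, o) = -6 + A
T(v, F) = 7/3 - F/9 - v/9 (T(v, F) = -((v + F) - 21)/9 = -((F + v) - 21)/9 = -(-21 + F + v)/9 = 7/3 - F/9 - v/9)
-7*17*(-30) - T(-122, P(-4, -12)) = -7*17*(-30) - (7/3 - (-6 - 4)/9 - ⅑*(-122)) = -119*(-30) - (7/3 - ⅑*(-10) + 122/9) = 3570 - (7/3 + 10/9 + 122/9) = 3570 - 1*17 = 3570 - 17 = 3553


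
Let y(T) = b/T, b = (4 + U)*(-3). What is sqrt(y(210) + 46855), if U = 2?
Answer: sqrt(57397270)/35 ≈ 216.46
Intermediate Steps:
b = -18 (b = (4 + 2)*(-3) = 6*(-3) = -18)
y(T) = -18/T
sqrt(y(210) + 46855) = sqrt(-18/210 + 46855) = sqrt(-18*1/210 + 46855) = sqrt(-3/35 + 46855) = sqrt(1639922/35) = sqrt(57397270)/35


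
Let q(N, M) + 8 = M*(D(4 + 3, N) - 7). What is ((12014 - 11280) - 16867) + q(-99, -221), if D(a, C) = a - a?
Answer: -14594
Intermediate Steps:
D(a, C) = 0
q(N, M) = -8 - 7*M (q(N, M) = -8 + M*(0 - 7) = -8 + M*(-7) = -8 - 7*M)
((12014 - 11280) - 16867) + q(-99, -221) = ((12014 - 11280) - 16867) + (-8 - 7*(-221)) = (734 - 16867) + (-8 + 1547) = -16133 + 1539 = -14594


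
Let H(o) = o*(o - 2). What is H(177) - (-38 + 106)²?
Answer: 26351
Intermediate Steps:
H(o) = o*(-2 + o)
H(177) - (-38 + 106)² = 177*(-2 + 177) - (-38 + 106)² = 177*175 - 1*68² = 30975 - 1*4624 = 30975 - 4624 = 26351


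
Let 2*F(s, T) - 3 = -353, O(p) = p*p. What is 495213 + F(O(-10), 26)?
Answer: 495038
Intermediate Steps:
O(p) = p**2
F(s, T) = -175 (F(s, T) = 3/2 + (1/2)*(-353) = 3/2 - 353/2 = -175)
495213 + F(O(-10), 26) = 495213 - 175 = 495038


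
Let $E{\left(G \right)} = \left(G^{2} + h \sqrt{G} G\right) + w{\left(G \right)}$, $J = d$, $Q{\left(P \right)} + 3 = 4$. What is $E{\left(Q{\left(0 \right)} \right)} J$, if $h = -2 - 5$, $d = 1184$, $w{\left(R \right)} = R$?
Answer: $-5920$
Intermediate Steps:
$Q{\left(P \right)} = 1$ ($Q{\left(P \right)} = -3 + 4 = 1$)
$J = 1184$
$h = -7$ ($h = -2 - 5 = -7$)
$E{\left(G \right)} = G + G^{2} - 7 G^{\frac{3}{2}}$ ($E{\left(G \right)} = \left(G^{2} + - 7 \sqrt{G} G\right) + G = \left(G^{2} - 7 G^{\frac{3}{2}}\right) + G = G + G^{2} - 7 G^{\frac{3}{2}}$)
$E{\left(Q{\left(0 \right)} \right)} J = \left(1 + 1^{2} - 7 \cdot 1^{\frac{3}{2}}\right) 1184 = \left(1 + 1 - 7\right) 1184 = \left(-5\right) 1184 = -5920$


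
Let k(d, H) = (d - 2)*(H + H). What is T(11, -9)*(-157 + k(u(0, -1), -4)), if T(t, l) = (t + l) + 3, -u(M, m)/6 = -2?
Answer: -1185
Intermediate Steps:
u(M, m) = 12 (u(M, m) = -6*(-2) = 12)
k(d, H) = 2*H*(-2 + d) (k(d, H) = (-2 + d)*(2*H) = 2*H*(-2 + d))
T(t, l) = 3 + l + t (T(t, l) = (l + t) + 3 = 3 + l + t)
T(11, -9)*(-157 + k(u(0, -1), -4)) = (3 - 9 + 11)*(-157 + 2*(-4)*(-2 + 12)) = 5*(-157 + 2*(-4)*10) = 5*(-157 - 80) = 5*(-237) = -1185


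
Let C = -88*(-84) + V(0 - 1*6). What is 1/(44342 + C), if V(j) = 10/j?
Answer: 3/155197 ≈ 1.9330e-5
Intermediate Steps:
C = 22171/3 (C = -88*(-84) + 10/(0 - 1*6) = 7392 + 10/(0 - 6) = 7392 + 10/(-6) = 7392 + 10*(-⅙) = 7392 - 5/3 = 22171/3 ≈ 7390.3)
1/(44342 + C) = 1/(44342 + 22171/3) = 1/(155197/3) = 3/155197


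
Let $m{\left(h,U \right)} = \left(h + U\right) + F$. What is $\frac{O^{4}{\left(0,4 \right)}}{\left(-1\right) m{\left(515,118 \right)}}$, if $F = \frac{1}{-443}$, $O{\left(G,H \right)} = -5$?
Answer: $- \frac{276875}{280418} \approx -0.98737$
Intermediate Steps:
$F = - \frac{1}{443} \approx -0.0022573$
$m{\left(h,U \right)} = - \frac{1}{443} + U + h$ ($m{\left(h,U \right)} = \left(h + U\right) - \frac{1}{443} = \left(U + h\right) - \frac{1}{443} = - \frac{1}{443} + U + h$)
$\frac{O^{4}{\left(0,4 \right)}}{\left(-1\right) m{\left(515,118 \right)}} = \frac{\left(-5\right)^{4}}{\left(-1\right) \left(- \frac{1}{443} + 118 + 515\right)} = \frac{625}{\left(-1\right) \frac{280418}{443}} = \frac{625}{- \frac{280418}{443}} = 625 \left(- \frac{443}{280418}\right) = - \frac{276875}{280418}$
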